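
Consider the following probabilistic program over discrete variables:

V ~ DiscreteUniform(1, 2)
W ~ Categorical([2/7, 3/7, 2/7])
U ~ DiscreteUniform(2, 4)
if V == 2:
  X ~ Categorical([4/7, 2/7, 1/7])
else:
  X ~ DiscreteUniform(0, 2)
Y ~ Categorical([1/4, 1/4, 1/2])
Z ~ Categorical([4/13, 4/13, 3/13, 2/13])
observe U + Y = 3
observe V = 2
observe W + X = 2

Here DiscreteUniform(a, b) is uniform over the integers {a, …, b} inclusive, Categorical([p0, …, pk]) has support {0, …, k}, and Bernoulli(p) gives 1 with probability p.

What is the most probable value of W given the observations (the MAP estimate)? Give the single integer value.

argmax_v P(W = v | obs) = 2

Enumerate traces; 24 have nonzero weight after conditioning:
  (V=2, W=0, U=2, X=2, Y=1, Z=0) weight 1/1911
  (V=2, W=0, U=2, X=2, Y=1, Z=1) weight 1/1911
  (V=2, W=0, U=2, X=2, Y=1, Z=2) weight 1/2548
  (V=2, W=0, U=2, X=2, Y=1, Z=3) weight 1/3822
  (V=2, W=0, U=3, X=2, Y=0, Z=0) weight 1/1911
  (V=2, W=0, U=3, X=2, Y=0, Z=1) weight 1/1911
  (V=2, W=0, U=3, X=2, Y=0, Z=2) weight 1/2548
  (V=2, W=0, U=3, X=2, Y=0, Z=3) weight 1/3822
  (V=2, W=1, U=2, X=1, Y=1, Z=0) weight 1/637
  (V=2, W=2, U=2, X=0, Y=1, Z=0) weight 4/1911
  … 14 more
Group by W:
  weight(W=0) = 1/294
  weight(W=1) = 1/98
  weight(W=2) = 2/147
Total weight = 1/294 + 1/98 + 2/147 = 4/147
P(W=0 | obs) = 1/294 / 4/147 = 1/8
P(W=1 | obs) = 1/98 / 4/147 = 3/8
P(W=2 | obs) = 2/147 / 4/147 = 1/2
argmax = 2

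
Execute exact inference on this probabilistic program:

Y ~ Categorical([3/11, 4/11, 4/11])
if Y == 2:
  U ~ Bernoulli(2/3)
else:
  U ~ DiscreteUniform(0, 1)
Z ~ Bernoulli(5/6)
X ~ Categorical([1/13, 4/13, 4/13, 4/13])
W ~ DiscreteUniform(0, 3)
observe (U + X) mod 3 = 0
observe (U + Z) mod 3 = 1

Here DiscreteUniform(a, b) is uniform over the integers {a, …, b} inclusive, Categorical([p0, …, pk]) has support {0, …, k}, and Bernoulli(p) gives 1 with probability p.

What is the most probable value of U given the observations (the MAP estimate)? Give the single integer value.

argmax_v P(U = v | obs) = 0

Enumerate traces; 36 have nonzero weight after conditioning:
  (Y=0, U=0, Z=1, X=0, W=0) weight 5/2288
  (Y=0, U=0, Z=1, X=0, W=1) weight 5/2288
  (Y=0, U=0, Z=1, X=0, W=2) weight 5/2288
  (Y=0, U=0, Z=1, X=0, W=3) weight 5/2288
  (Y=0, U=0, Z=1, X=3, W=0) weight 5/572
  (Y=0, U=0, Z=1, X=3, W=1) weight 5/572
  (Y=0, U=0, Z=1, X=3, W=2) weight 5/572
  (Y=0, U=0, Z=1, X=3, W=3) weight 5/572
  (Y=0, U=1, Z=0, X=2, W=0) weight 1/572
  … 27 more
Group by U:
  weight(U=0) = 725/5148
  weight(U=1) = 37/1287
Total weight = 725/5148 + 37/1287 = 97/572
P(U=0 | obs) = 725/5148 / 97/572 = 725/873
P(U=1 | obs) = 37/1287 / 97/572 = 148/873
argmax = 0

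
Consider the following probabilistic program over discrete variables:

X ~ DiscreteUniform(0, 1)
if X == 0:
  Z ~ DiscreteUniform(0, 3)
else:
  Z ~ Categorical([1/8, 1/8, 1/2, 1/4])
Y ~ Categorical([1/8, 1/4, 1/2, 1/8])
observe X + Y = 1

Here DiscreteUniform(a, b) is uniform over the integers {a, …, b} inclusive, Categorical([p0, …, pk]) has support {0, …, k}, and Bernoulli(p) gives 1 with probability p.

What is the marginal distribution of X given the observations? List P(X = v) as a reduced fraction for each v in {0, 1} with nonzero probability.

P(X=0) = 2/3, P(X=1) = 1/3

Enumerate traces; 8 have nonzero weight after conditioning:
  (X=0, Z=0, Y=1) weight 1/32
  (X=0, Z=1, Y=1) weight 1/32
  (X=0, Z=2, Y=1) weight 1/32
  (X=0, Z=3, Y=1) weight 1/32
  (X=1, Z=0, Y=0) weight 1/128
  (X=1, Z=1, Y=0) weight 1/128
  (X=1, Z=2, Y=0) weight 1/32
  (X=1, Z=3, Y=0) weight 1/64
Group by X:
  weight(X=0) = 1/8
  weight(X=1) = 1/16
Total weight = 1/8 + 1/16 = 3/16
P(X=0 | obs) = 1/8 / 3/16 = 2/3
P(X=1 | obs) = 1/16 / 3/16 = 1/3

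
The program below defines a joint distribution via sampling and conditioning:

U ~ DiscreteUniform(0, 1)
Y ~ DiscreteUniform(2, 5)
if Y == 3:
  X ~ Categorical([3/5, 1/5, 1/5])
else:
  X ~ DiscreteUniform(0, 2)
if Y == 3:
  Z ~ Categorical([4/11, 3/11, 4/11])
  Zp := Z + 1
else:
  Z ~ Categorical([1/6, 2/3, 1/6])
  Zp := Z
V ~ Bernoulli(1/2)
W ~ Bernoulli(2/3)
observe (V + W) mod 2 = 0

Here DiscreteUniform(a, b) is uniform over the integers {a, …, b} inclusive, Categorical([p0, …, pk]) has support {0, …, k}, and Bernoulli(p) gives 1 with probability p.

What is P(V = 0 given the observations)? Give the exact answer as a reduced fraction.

Enumerate traces; 144 have nonzero weight after conditioning:
  (U=0, Y=2, X=0, Z=0, V=0, W=0) weight 1/864
  (U=0, Y=2, X=0, Z=0, V=1, W=1) weight 1/432
  (U=0, Y=2, X=0, Z=1, V=0, W=0) weight 1/216
  (U=0, Y=2, X=0, Z=1, V=1, W=1) weight 1/108
  (U=0, Y=2, X=0, Z=2, V=0, W=0) weight 1/864
  (U=0, Y=2, X=0, Z=2, V=1, W=1) weight 1/432
  (U=0, Y=2, X=1, Z=0, V=0, W=0) weight 1/864
  (U=0, Y=2, X=1, Z=0, V=1, W=1) weight 1/432
  … 136 more
Group by V:
  weight(V=0) = 1/6
  weight(V=1) = 1/3
Total weight = 1/6 + 1/3 = 1/2
P(V=0 | obs) = 1/6 / 1/2 = 1/3
P(V=1 | obs) = 1/3 / 1/2 = 2/3

P(V = 0 | obs) = 1/3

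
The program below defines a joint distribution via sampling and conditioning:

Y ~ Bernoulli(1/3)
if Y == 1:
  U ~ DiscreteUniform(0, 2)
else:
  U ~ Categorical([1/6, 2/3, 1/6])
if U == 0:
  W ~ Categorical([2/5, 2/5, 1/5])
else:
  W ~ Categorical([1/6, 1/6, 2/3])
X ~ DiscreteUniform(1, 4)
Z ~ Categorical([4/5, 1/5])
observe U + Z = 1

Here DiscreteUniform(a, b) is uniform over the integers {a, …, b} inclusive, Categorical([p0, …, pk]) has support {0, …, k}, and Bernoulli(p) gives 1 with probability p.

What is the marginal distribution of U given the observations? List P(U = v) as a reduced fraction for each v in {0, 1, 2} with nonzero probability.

P(U=0) = 1/11, P(U=1) = 10/11

Enumerate traces; 48 have nonzero weight after conditioning:
  (Y=0, U=0, W=0, X=1, Z=1) weight 1/450
  (Y=0, U=0, W=0, X=2, Z=1) weight 1/450
  (Y=0, U=0, W=0, X=3, Z=1) weight 1/450
  (Y=0, U=0, W=0, X=4, Z=1) weight 1/450
  (Y=0, U=0, W=1, X=1, Z=1) weight 1/450
  (Y=0, U=0, W=1, X=2, Z=1) weight 1/450
  (Y=0, U=0, W=1, X=3, Z=1) weight 1/450
  (Y=0, U=0, W=1, X=4, Z=1) weight 1/450
  (Y=0, U=1, W=0, X=1, Z=0) weight 2/135
  … 39 more
Group by U:
  weight(U=0) = 2/45
  weight(U=1) = 4/9
Total weight = 2/45 + 4/9 = 22/45
P(U=0 | obs) = 2/45 / 22/45 = 1/11
P(U=1 | obs) = 4/9 / 22/45 = 10/11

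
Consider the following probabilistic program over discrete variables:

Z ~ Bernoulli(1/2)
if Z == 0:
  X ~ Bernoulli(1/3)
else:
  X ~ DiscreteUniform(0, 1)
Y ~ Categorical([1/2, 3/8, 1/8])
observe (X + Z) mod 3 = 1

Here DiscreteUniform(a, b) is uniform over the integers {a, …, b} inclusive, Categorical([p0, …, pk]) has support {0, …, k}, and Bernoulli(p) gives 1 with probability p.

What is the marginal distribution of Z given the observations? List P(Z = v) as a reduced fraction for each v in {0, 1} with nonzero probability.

Enumerate traces; 6 have nonzero weight after conditioning:
  (Z=0, X=1, Y=0) weight 1/12
  (Z=0, X=1, Y=1) weight 1/16
  (Z=0, X=1, Y=2) weight 1/48
  (Z=1, X=0, Y=0) weight 1/8
  (Z=1, X=0, Y=1) weight 3/32
  (Z=1, X=0, Y=2) weight 1/32
Group by Z:
  weight(Z=0) = 1/6
  weight(Z=1) = 1/4
Total weight = 1/6 + 1/4 = 5/12
P(Z=0 | obs) = 1/6 / 5/12 = 2/5
P(Z=1 | obs) = 1/4 / 5/12 = 3/5

P(Z=0) = 2/5, P(Z=1) = 3/5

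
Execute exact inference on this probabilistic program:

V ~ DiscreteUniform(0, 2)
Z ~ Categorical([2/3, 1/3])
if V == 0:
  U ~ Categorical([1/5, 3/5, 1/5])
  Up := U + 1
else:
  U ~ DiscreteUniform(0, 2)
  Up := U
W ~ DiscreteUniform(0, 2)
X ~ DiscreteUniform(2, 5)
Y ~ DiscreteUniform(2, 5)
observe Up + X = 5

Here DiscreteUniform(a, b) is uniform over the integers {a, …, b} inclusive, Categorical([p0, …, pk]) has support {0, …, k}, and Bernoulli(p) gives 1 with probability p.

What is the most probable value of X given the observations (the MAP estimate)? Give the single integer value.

argmax_v P(X = v | obs) = 3

Enumerate traces; 216 have nonzero weight after conditioning:
  (V=0, Z=0, U=0, W=0, X=4, Y=2) weight 1/1080
  (V=0, Z=0, U=0, W=0, X=4, Y=3) weight 1/1080
  (V=0, Z=0, U=0, W=0, X=4, Y=4) weight 1/1080
  (V=0, Z=0, U=0, W=0, X=4, Y=5) weight 1/1080
  (V=0, Z=0, U=0, W=1, X=4, Y=2) weight 1/1080
  (V=0, Z=0, U=0, W=1, X=4, Y=3) weight 1/1080
  (V=0, Z=0, U=0, W=1, X=4, Y=4) weight 1/1080
  (V=0, Z=0, U=0, W=1, X=4, Y=5) weight 1/1080
  (V=0, Z=0, U=1, W=0, X=3, Y=2) weight 1/360
  (V=0, Z=0, U=2, W=0, X=2, Y=2) weight 1/1080
  … 206 more
Group by X:
  weight(X=2) = 1/60
  weight(X=3) = 19/180
  weight(X=4) = 13/180
  weight(X=5) = 1/18
Total weight = 1/60 + 19/180 + 13/180 + 1/18 = 1/4
P(X=2 | obs) = 1/60 / 1/4 = 1/15
P(X=3 | obs) = 19/180 / 1/4 = 19/45
P(X=4 | obs) = 13/180 / 1/4 = 13/45
P(X=5 | obs) = 1/18 / 1/4 = 2/9
argmax = 3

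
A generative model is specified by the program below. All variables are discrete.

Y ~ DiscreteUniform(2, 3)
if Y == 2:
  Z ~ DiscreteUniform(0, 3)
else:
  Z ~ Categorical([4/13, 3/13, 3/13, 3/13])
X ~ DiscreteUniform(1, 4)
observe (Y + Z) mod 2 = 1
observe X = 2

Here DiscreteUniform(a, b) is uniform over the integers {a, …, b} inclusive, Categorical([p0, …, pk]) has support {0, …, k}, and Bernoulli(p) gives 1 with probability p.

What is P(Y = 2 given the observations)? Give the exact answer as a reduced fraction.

P(Y = 2 | obs) = 13/27

Enumerate traces; 4 have nonzero weight after conditioning:
  (Y=2, Z=1, X=2) weight 1/32
  (Y=2, Z=3, X=2) weight 1/32
  (Y=3, Z=0, X=2) weight 1/26
  (Y=3, Z=2, X=2) weight 3/104
Group by Y:
  weight(Y=2) = 1/16
  weight(Y=3) = 7/104
Total weight = 1/16 + 7/104 = 27/208
P(Y=2 | obs) = 1/16 / 27/208 = 13/27
P(Y=3 | obs) = 7/104 / 27/208 = 14/27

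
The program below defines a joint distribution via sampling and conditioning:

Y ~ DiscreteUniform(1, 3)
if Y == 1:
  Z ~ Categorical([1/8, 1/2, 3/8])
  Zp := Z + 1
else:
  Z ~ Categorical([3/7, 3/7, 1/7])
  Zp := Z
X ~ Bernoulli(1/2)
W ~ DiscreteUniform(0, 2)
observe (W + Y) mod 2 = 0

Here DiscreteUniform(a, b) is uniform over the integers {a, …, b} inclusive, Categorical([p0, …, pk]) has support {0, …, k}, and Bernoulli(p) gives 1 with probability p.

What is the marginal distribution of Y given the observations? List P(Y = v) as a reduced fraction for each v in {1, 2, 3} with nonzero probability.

P(Y=1) = 1/4, P(Y=2) = 1/2, P(Y=3) = 1/4

Enumerate traces; 24 have nonzero weight after conditioning:
  (Y=1, Z=0, X=0, W=1) weight 1/144
  (Y=1, Z=0, X=1, W=1) weight 1/144
  (Y=1, Z=1, X=0, W=1) weight 1/36
  (Y=1, Z=1, X=1, W=1) weight 1/36
  (Y=1, Z=2, X=0, W=1) weight 1/48
  (Y=1, Z=2, X=1, W=1) weight 1/48
  (Y=2, Z=0, X=0, W=0) weight 1/42
  (Y=2, Z=0, X=0, W=2) weight 1/42
  (Y=3, Z=0, X=0, W=1) weight 1/42
  … 15 more
Group by Y:
  weight(Y=1) = 1/9
  weight(Y=2) = 2/9
  weight(Y=3) = 1/9
Total weight = 1/9 + 2/9 + 1/9 = 4/9
P(Y=1 | obs) = 1/9 / 4/9 = 1/4
P(Y=2 | obs) = 2/9 / 4/9 = 1/2
P(Y=3 | obs) = 1/9 / 4/9 = 1/4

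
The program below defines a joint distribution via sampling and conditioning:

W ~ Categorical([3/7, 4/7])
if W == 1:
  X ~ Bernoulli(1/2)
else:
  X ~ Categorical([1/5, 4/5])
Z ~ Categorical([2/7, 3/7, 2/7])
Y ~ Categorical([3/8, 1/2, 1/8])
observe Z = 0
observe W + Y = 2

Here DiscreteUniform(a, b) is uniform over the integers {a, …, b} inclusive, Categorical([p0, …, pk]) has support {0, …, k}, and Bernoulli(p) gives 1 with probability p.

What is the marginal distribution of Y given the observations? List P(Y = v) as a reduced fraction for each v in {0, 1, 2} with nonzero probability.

Enumerate traces; 4 have nonzero weight after conditioning:
  (W=0, X=0, Z=0, Y=2) weight 3/980
  (W=0, X=1, Z=0, Y=2) weight 3/245
  (W=1, X=0, Z=0, Y=1) weight 2/49
  (W=1, X=1, Z=0, Y=1) weight 2/49
Group by Y:
  weight(Y=1) = 4/49
  weight(Y=2) = 3/196
Total weight = 4/49 + 3/196 = 19/196
P(Y=1 | obs) = 4/49 / 19/196 = 16/19
P(Y=2 | obs) = 3/196 / 19/196 = 3/19

P(Y=1) = 16/19, P(Y=2) = 3/19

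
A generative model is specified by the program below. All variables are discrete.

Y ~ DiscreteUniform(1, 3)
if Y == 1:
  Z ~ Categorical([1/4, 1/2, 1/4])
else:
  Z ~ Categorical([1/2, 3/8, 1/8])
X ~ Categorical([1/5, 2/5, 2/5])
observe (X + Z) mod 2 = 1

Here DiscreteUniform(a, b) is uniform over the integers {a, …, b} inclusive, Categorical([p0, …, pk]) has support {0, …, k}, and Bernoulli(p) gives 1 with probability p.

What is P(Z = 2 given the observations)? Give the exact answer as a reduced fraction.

Enumerate traces; 12 have nonzero weight after conditioning:
  (Y=1, Z=0, X=1) weight 1/30
  (Y=1, Z=1, X=0) weight 1/30
  (Y=1, Z=1, X=2) weight 1/15
  (Y=1, Z=2, X=1) weight 1/30
  (Y=2, Z=0, X=1) weight 1/15
  (Y=2, Z=1, X=0) weight 1/40
  (Y=2, Z=1, X=2) weight 1/20
  (Y=2, Z=2, X=1) weight 1/60
  … 4 more
Group by Z:
  weight(Z=0) = 1/6
  weight(Z=1) = 1/4
  weight(Z=2) = 1/15
Total weight = 1/6 + 1/4 + 1/15 = 29/60
P(Z=0 | obs) = 1/6 / 29/60 = 10/29
P(Z=1 | obs) = 1/4 / 29/60 = 15/29
P(Z=2 | obs) = 1/15 / 29/60 = 4/29

P(Z = 2 | obs) = 4/29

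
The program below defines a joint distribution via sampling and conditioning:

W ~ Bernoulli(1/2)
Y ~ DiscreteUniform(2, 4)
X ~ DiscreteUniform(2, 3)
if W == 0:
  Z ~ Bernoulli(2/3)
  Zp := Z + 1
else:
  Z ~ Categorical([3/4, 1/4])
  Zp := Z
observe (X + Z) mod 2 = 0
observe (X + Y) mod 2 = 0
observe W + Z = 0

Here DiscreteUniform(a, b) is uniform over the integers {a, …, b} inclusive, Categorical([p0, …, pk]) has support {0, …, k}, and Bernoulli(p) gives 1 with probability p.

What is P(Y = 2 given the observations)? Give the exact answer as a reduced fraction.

Enumerate traces; 2 have nonzero weight after conditioning:
  (W=0, Y=2, X=2, Z=0) weight 1/36
  (W=0, Y=4, X=2, Z=0) weight 1/36
Group by Y:
  weight(Y=2) = 1/36
  weight(Y=4) = 1/36
Total weight = 1/36 + 1/36 = 1/18
P(Y=2 | obs) = 1/36 / 1/18 = 1/2
P(Y=4 | obs) = 1/36 / 1/18 = 1/2

P(Y = 2 | obs) = 1/2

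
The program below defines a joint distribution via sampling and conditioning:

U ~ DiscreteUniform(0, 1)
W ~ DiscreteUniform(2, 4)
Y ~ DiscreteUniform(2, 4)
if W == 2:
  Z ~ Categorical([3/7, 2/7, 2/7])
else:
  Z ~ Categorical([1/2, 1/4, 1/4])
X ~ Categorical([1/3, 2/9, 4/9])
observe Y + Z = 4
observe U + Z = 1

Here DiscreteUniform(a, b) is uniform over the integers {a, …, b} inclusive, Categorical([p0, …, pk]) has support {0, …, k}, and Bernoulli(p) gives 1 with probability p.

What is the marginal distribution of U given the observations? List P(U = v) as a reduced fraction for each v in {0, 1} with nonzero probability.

Enumerate traces; 18 have nonzero weight after conditioning:
  (U=0, W=2, Y=3, Z=1, X=0) weight 1/189
  (U=0, W=2, Y=3, Z=1, X=1) weight 2/567
  (U=0, W=2, Y=3, Z=1, X=2) weight 4/567
  (U=0, W=3, Y=3, Z=1, X=0) weight 1/216
  (U=0, W=3, Y=3, Z=1, X=1) weight 1/324
  (U=0, W=3, Y=3, Z=1, X=2) weight 1/162
  (U=0, W=4, Y=3, Z=1, X=0) weight 1/216
  (U=0, W=4, Y=3, Z=1, X=1) weight 1/324
  (U=1, W=2, Y=4, Z=0, X=0) weight 1/126
  … 9 more
Group by U:
  weight(U=0) = 11/252
  weight(U=1) = 5/63
Total weight = 11/252 + 5/63 = 31/252
P(U=0 | obs) = 11/252 / 31/252 = 11/31
P(U=1 | obs) = 5/63 / 31/252 = 20/31

P(U=0) = 11/31, P(U=1) = 20/31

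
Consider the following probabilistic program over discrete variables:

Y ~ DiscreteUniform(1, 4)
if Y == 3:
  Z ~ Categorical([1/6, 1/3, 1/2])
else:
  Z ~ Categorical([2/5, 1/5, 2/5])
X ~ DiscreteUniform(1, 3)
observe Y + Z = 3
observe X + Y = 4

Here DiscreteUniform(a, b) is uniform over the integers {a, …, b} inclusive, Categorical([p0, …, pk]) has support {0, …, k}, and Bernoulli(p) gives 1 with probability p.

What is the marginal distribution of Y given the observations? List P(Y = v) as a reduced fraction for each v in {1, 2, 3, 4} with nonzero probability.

P(Y=1) = 12/23, P(Y=2) = 6/23, P(Y=3) = 5/23

Enumerate traces; 3 have nonzero weight after conditioning:
  (Y=1, Z=2, X=3) weight 1/30
  (Y=2, Z=1, X=2) weight 1/60
  (Y=3, Z=0, X=1) weight 1/72
Group by Y:
  weight(Y=1) = 1/30
  weight(Y=2) = 1/60
  weight(Y=3) = 1/72
Total weight = 1/30 + 1/60 + 1/72 = 23/360
P(Y=1 | obs) = 1/30 / 23/360 = 12/23
P(Y=2 | obs) = 1/60 / 23/360 = 6/23
P(Y=3 | obs) = 1/72 / 23/360 = 5/23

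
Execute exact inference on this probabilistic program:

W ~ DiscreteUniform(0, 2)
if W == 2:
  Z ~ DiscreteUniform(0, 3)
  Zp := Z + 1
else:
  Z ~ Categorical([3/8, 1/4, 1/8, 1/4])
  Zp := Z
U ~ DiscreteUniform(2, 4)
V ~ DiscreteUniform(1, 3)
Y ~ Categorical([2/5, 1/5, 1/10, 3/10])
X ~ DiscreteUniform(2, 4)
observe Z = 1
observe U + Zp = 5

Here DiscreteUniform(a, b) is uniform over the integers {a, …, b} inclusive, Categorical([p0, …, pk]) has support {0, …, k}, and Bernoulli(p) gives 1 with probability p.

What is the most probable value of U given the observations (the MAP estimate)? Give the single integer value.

Enumerate traces; 108 have nonzero weight after conditioning:
  (W=0, Z=1, U=4, V=1, Y=0, X=2) weight 1/810
  (W=0, Z=1, U=4, V=1, Y=0, X=3) weight 1/810
  (W=0, Z=1, U=4, V=1, Y=0, X=4) weight 1/810
  (W=0, Z=1, U=4, V=1, Y=1, X=2) weight 1/1620
  (W=0, Z=1, U=4, V=1, Y=1, X=3) weight 1/1620
  (W=0, Z=1, U=4, V=1, Y=1, X=4) weight 1/1620
  (W=0, Z=1, U=4, V=1, Y=2, X=2) weight 1/3240
  (W=0, Z=1, U=4, V=1, Y=2, X=3) weight 1/3240
  (W=2, Z=1, U=3, V=1, Y=0, X=2) weight 1/810
  … 99 more
Group by U:
  weight(U=3) = 1/36
  weight(U=4) = 1/18
Total weight = 1/36 + 1/18 = 1/12
P(U=3 | obs) = 1/36 / 1/12 = 1/3
P(U=4 | obs) = 1/18 / 1/12 = 2/3
argmax = 4

argmax_v P(U = v | obs) = 4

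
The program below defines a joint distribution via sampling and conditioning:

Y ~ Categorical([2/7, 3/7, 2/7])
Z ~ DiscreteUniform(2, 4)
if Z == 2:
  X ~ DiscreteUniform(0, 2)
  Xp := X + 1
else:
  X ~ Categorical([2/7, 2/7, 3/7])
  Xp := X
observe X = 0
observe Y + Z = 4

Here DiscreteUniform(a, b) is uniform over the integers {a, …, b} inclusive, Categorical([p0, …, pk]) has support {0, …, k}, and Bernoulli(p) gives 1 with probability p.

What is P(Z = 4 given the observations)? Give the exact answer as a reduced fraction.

P(Z = 4 | obs) = 3/11

Enumerate traces; 3 have nonzero weight after conditioning:
  (Y=0, Z=4, X=0) weight 4/147
  (Y=1, Z=3, X=0) weight 2/49
  (Y=2, Z=2, X=0) weight 2/63
Group by Z:
  weight(Z=2) = 2/63
  weight(Z=3) = 2/49
  weight(Z=4) = 4/147
Total weight = 2/63 + 2/49 + 4/147 = 44/441
P(Z=2 | obs) = 2/63 / 44/441 = 7/22
P(Z=3 | obs) = 2/49 / 44/441 = 9/22
P(Z=4 | obs) = 4/147 / 44/441 = 3/11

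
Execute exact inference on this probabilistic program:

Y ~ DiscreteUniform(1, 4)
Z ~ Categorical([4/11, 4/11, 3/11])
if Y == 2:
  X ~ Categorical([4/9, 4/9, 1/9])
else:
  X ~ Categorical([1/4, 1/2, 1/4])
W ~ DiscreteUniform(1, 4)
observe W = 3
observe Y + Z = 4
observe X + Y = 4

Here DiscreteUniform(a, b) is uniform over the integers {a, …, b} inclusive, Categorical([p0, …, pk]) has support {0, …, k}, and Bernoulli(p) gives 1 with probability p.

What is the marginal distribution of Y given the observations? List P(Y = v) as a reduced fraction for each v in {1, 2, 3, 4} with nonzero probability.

Enumerate traces; 3 have nonzero weight after conditioning:
  (Y=2, Z=2, X=2, W=3) weight 1/528
  (Y=3, Z=1, X=1, W=3) weight 1/88
  (Y=4, Z=0, X=0, W=3) weight 1/176
Group by Y:
  weight(Y=2) = 1/528
  weight(Y=3) = 1/88
  weight(Y=4) = 1/176
Total weight = 1/528 + 1/88 + 1/176 = 5/264
P(Y=2 | obs) = 1/528 / 5/264 = 1/10
P(Y=3 | obs) = 1/88 / 5/264 = 3/5
P(Y=4 | obs) = 1/176 / 5/264 = 3/10

P(Y=2) = 1/10, P(Y=3) = 3/5, P(Y=4) = 3/10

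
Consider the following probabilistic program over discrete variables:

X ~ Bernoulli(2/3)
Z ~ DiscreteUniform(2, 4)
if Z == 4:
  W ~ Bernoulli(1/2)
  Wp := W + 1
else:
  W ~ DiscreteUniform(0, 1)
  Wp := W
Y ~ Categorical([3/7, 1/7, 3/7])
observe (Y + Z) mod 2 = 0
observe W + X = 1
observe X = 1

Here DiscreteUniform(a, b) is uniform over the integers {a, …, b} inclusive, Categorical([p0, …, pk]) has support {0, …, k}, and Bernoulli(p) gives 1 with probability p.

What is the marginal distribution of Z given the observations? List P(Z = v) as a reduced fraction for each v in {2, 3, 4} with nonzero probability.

P(Z=2) = 6/13, P(Z=3) = 1/13, P(Z=4) = 6/13

Enumerate traces; 5 have nonzero weight after conditioning:
  (X=1, Z=2, W=0, Y=0) weight 1/21
  (X=1, Z=2, W=0, Y=2) weight 1/21
  (X=1, Z=3, W=0, Y=1) weight 1/63
  (X=1, Z=4, W=0, Y=0) weight 1/21
  (X=1, Z=4, W=0, Y=2) weight 1/21
Group by Z:
  weight(Z=2) = 2/21
  weight(Z=3) = 1/63
  weight(Z=4) = 2/21
Total weight = 2/21 + 1/63 + 2/21 = 13/63
P(Z=2 | obs) = 2/21 / 13/63 = 6/13
P(Z=3 | obs) = 1/63 / 13/63 = 1/13
P(Z=4 | obs) = 2/21 / 13/63 = 6/13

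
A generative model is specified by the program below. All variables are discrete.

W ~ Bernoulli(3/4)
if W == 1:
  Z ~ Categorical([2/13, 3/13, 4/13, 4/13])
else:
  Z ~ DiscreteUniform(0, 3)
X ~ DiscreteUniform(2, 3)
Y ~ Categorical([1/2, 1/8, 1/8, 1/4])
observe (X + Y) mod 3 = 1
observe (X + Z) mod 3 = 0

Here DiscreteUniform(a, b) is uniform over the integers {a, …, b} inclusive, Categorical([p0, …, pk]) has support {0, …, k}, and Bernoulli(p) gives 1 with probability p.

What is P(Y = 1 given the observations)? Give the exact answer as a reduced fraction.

P(Y = 1 | obs) = 2/3

Enumerate traces; 6 have nonzero weight after conditioning:
  (W=0, Z=0, X=3, Y=1) weight 1/256
  (W=0, Z=1, X=2, Y=2) weight 1/256
  (W=0, Z=3, X=3, Y=1) weight 1/256
  (W=1, Z=0, X=3, Y=1) weight 3/416
  (W=1, Z=1, X=2, Y=2) weight 9/832
  (W=1, Z=3, X=3, Y=1) weight 3/208
Group by Y:
  weight(Y=1) = 49/1664
  weight(Y=2) = 49/3328
Total weight = 49/1664 + 49/3328 = 147/3328
P(Y=1 | obs) = 49/1664 / 147/3328 = 2/3
P(Y=2 | obs) = 49/3328 / 147/3328 = 1/3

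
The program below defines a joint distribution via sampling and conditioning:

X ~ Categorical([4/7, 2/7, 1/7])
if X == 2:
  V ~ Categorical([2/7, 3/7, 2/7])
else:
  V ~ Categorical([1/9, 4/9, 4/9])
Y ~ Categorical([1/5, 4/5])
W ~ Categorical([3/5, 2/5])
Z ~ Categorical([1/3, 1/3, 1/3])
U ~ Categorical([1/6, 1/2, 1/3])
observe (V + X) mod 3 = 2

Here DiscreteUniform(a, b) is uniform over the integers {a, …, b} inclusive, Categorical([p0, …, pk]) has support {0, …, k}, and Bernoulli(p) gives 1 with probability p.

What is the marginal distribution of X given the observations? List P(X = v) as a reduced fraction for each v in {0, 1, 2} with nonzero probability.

P(X=0) = 56/93, P(X=1) = 28/93, P(X=2) = 3/31

Enumerate traces; 108 have nonzero weight after conditioning:
  (X=0, V=2, Y=0, W=0, Z=0, U=0) weight 8/4725
  (X=0, V=2, Y=0, W=0, Z=0, U=1) weight 8/1575
  (X=0, V=2, Y=0, W=0, Z=0, U=2) weight 16/4725
  (X=0, V=2, Y=0, W=0, Z=1, U=0) weight 8/4725
  (X=0, V=2, Y=0, W=0, Z=1, U=1) weight 8/1575
  (X=0, V=2, Y=0, W=0, Z=1, U=2) weight 16/4725
  (X=0, V=2, Y=0, W=0, Z=2, U=0) weight 8/4725
  (X=0, V=2, Y=0, W=0, Z=2, U=1) weight 8/1575
  (X=1, V=1, Y=0, W=0, Z=0, U=0) weight 4/4725
  (X=2, V=0, Y=0, W=0, Z=0, U=0) weight 1/3675
  … 98 more
Group by X:
  weight(X=0) = 16/63
  weight(X=1) = 8/63
  weight(X=2) = 2/49
Total weight = 16/63 + 8/63 + 2/49 = 62/147
P(X=0 | obs) = 16/63 / 62/147 = 56/93
P(X=1 | obs) = 8/63 / 62/147 = 28/93
P(X=2 | obs) = 2/49 / 62/147 = 3/31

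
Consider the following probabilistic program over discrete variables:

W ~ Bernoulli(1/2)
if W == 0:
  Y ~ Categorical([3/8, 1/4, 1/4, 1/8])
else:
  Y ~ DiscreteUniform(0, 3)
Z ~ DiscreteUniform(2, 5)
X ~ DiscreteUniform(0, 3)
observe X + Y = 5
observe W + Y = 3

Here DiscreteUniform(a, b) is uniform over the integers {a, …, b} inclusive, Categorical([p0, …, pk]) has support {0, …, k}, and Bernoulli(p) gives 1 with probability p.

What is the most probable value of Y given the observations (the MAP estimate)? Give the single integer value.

argmax_v P(Y = v | obs) = 2

Enumerate traces; 8 have nonzero weight after conditioning:
  (W=0, Y=3, Z=2, X=2) weight 1/256
  (W=0, Y=3, Z=3, X=2) weight 1/256
  (W=0, Y=3, Z=4, X=2) weight 1/256
  (W=0, Y=3, Z=5, X=2) weight 1/256
  (W=1, Y=2, Z=2, X=3) weight 1/128
  (W=1, Y=2, Z=3, X=3) weight 1/128
  (W=1, Y=2, Z=4, X=3) weight 1/128
  (W=1, Y=2, Z=5, X=3) weight 1/128
Group by Y:
  weight(Y=2) = 1/32
  weight(Y=3) = 1/64
Total weight = 1/32 + 1/64 = 3/64
P(Y=2 | obs) = 1/32 / 3/64 = 2/3
P(Y=3 | obs) = 1/64 / 3/64 = 1/3
argmax = 2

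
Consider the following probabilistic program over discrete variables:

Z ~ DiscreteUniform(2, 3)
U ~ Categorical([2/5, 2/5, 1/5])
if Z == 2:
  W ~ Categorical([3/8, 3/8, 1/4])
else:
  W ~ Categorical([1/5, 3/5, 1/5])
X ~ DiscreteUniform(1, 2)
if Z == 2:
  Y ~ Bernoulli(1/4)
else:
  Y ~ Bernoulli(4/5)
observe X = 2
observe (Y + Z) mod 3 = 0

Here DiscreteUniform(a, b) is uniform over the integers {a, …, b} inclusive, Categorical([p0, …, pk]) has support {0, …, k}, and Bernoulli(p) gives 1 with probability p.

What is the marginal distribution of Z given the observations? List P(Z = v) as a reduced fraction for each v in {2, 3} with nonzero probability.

P(Z=2) = 5/9, P(Z=3) = 4/9

Enumerate traces; 18 have nonzero weight after conditioning:
  (Z=2, U=0, W=0, X=2, Y=1) weight 3/320
  (Z=2, U=0, W=1, X=2, Y=1) weight 3/320
  (Z=2, U=0, W=2, X=2, Y=1) weight 1/160
  (Z=2, U=1, W=0, X=2, Y=1) weight 3/320
  (Z=2, U=1, W=1, X=2, Y=1) weight 3/320
  (Z=2, U=1, W=2, X=2, Y=1) weight 1/160
  (Z=2, U=2, W=0, X=2, Y=1) weight 3/640
  (Z=2, U=2, W=1, X=2, Y=1) weight 3/640
  (Z=3, U=0, W=0, X=2, Y=0) weight 1/250
  … 9 more
Group by Z:
  weight(Z=2) = 1/16
  weight(Z=3) = 1/20
Total weight = 1/16 + 1/20 = 9/80
P(Z=2 | obs) = 1/16 / 9/80 = 5/9
P(Z=3 | obs) = 1/20 / 9/80 = 4/9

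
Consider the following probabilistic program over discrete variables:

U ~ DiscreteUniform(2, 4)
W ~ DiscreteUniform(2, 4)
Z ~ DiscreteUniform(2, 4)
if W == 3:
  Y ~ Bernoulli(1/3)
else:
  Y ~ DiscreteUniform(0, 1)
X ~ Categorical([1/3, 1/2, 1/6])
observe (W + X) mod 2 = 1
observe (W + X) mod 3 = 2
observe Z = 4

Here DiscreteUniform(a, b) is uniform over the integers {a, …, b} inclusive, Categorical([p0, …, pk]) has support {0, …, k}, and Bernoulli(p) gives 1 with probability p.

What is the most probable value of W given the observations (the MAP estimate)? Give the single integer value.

argmax_v P(W = v | obs) = 4

Enumerate traces; 12 have nonzero weight after conditioning:
  (U=2, W=3, Z=4, Y=0, X=2) weight 1/243
  (U=2, W=3, Z=4, Y=1, X=2) weight 1/486
  (U=2, W=4, Z=4, Y=0, X=1) weight 1/108
  (U=2, W=4, Z=4, Y=1, X=1) weight 1/108
  (U=3, W=3, Z=4, Y=0, X=2) weight 1/243
  (U=3, W=3, Z=4, Y=1, X=2) weight 1/486
  (U=3, W=4, Z=4, Y=0, X=1) weight 1/108
  (U=3, W=4, Z=4, Y=1, X=1) weight 1/108
  … 4 more
Group by W:
  weight(W=3) = 1/54
  weight(W=4) = 1/18
Total weight = 1/54 + 1/18 = 2/27
P(W=3 | obs) = 1/54 / 2/27 = 1/4
P(W=4 | obs) = 1/18 / 2/27 = 3/4
argmax = 4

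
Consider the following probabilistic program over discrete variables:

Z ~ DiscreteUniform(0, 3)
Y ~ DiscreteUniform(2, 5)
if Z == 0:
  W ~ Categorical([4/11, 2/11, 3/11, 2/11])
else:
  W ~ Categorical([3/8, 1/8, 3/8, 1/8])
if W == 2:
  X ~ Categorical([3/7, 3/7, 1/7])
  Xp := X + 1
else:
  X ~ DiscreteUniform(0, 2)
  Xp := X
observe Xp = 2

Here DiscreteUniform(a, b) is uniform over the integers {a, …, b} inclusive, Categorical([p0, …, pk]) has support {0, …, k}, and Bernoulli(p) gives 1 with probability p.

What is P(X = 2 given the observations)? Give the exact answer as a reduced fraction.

Enumerate traces; 64 have nonzero weight after conditioning:
  (Z=0, Y=2, W=0, X=2) weight 1/132
  (Z=0, Y=2, W=1, X=2) weight 1/264
  (Z=0, Y=2, W=2, X=1) weight 9/1232
  (Z=0, Y=2, W=3, X=2) weight 1/264
  (Z=0, Y=3, W=0, X=2) weight 1/132
  (Z=0, Y=3, W=1, X=2) weight 1/264
  (Z=0, Y=3, W=2, X=1) weight 9/1232
  (Z=0, Y=3, W=3, X=2) weight 1/264
  … 56 more
Group by X:
  weight(X=1) = 369/2464
  weight(X=2) = 229/1056
Total weight = 369/2464 + 229/1056 = 1355/3696
P(X=1 | obs) = 369/2464 / 1355/3696 = 1107/2710
P(X=2 | obs) = 229/1056 / 1355/3696 = 1603/2710

P(X = 2 | obs) = 1603/2710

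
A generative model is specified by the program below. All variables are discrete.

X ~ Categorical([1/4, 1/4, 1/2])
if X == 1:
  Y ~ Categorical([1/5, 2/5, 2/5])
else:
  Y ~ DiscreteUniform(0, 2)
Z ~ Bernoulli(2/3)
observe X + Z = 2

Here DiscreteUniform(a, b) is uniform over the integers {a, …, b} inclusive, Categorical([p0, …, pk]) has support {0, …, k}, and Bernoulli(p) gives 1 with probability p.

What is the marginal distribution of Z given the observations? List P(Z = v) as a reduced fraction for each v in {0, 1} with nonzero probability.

P(Z=0) = 1/2, P(Z=1) = 1/2

Enumerate traces; 6 have nonzero weight after conditioning:
  (X=1, Y=0, Z=1) weight 1/30
  (X=1, Y=1, Z=1) weight 1/15
  (X=1, Y=2, Z=1) weight 1/15
  (X=2, Y=0, Z=0) weight 1/18
  (X=2, Y=1, Z=0) weight 1/18
  (X=2, Y=2, Z=0) weight 1/18
Group by Z:
  weight(Z=0) = 1/6
  weight(Z=1) = 1/6
Total weight = 1/6 + 1/6 = 1/3
P(Z=0 | obs) = 1/6 / 1/3 = 1/2
P(Z=1 | obs) = 1/6 / 1/3 = 1/2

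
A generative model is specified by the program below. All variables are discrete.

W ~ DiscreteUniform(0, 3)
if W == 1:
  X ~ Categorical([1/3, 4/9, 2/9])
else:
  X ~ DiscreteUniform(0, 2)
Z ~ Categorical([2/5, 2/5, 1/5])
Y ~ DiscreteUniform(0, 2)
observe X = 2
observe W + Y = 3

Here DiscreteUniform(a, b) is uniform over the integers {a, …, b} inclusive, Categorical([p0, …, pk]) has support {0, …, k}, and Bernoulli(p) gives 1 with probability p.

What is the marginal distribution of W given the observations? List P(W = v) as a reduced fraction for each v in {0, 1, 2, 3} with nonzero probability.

P(W=1) = 1/4, P(W=2) = 3/8, P(W=3) = 3/8

Enumerate traces; 9 have nonzero weight after conditioning:
  (W=1, X=2, Z=0, Y=2) weight 1/135
  (W=1, X=2, Z=1, Y=2) weight 1/135
  (W=1, X=2, Z=2, Y=2) weight 1/270
  (W=2, X=2, Z=0, Y=1) weight 1/90
  (W=2, X=2, Z=1, Y=1) weight 1/90
  (W=2, X=2, Z=2, Y=1) weight 1/180
  (W=3, X=2, Z=0, Y=0) weight 1/90
  (W=3, X=2, Z=1, Y=0) weight 1/90
  … 1 more
Group by W:
  weight(W=1) = 1/54
  weight(W=2) = 1/36
  weight(W=3) = 1/36
Total weight = 1/54 + 1/36 + 1/36 = 2/27
P(W=1 | obs) = 1/54 / 2/27 = 1/4
P(W=2 | obs) = 1/36 / 2/27 = 3/8
P(W=3 | obs) = 1/36 / 2/27 = 3/8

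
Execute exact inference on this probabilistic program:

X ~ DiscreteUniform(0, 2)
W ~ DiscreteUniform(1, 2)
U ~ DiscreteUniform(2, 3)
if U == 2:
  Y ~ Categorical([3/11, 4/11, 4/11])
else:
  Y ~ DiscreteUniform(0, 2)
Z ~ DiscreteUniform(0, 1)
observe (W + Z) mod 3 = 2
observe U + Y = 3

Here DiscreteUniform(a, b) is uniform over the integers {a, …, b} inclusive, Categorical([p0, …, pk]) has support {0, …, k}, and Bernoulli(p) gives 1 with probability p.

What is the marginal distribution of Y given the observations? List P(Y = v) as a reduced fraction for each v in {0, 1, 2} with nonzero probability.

P(Y=0) = 11/23, P(Y=1) = 12/23

Enumerate traces; 12 have nonzero weight after conditioning:
  (X=0, W=1, U=2, Y=1, Z=1) weight 1/66
  (X=0, W=1, U=3, Y=0, Z=1) weight 1/72
  (X=0, W=2, U=2, Y=1, Z=0) weight 1/66
  (X=0, W=2, U=3, Y=0, Z=0) weight 1/72
  (X=1, W=1, U=2, Y=1, Z=1) weight 1/66
  (X=1, W=1, U=3, Y=0, Z=1) weight 1/72
  (X=1, W=2, U=2, Y=1, Z=0) weight 1/66
  (X=1, W=2, U=3, Y=0, Z=0) weight 1/72
  … 4 more
Group by Y:
  weight(Y=0) = 1/12
  weight(Y=1) = 1/11
Total weight = 1/12 + 1/11 = 23/132
P(Y=0 | obs) = 1/12 / 23/132 = 11/23
P(Y=1 | obs) = 1/11 / 23/132 = 12/23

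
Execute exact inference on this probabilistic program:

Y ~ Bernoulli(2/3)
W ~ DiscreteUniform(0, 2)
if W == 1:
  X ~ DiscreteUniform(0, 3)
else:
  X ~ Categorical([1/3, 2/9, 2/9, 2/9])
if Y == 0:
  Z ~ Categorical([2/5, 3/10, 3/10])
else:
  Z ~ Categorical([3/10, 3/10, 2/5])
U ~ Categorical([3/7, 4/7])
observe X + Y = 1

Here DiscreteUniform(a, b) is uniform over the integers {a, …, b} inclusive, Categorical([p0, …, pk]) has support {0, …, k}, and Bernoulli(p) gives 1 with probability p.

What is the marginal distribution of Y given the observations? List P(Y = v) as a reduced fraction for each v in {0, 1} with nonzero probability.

P(Y=0) = 25/91, P(Y=1) = 66/91

Enumerate traces; 36 have nonzero weight after conditioning:
  (Y=0, W=0, X=1, Z=0, U=0) weight 4/945
  (Y=0, W=0, X=1, Z=0, U=1) weight 16/2835
  (Y=0, W=0, X=1, Z=1, U=0) weight 1/315
  (Y=0, W=0, X=1, Z=1, U=1) weight 4/945
  (Y=0, W=0, X=1, Z=2, U=0) weight 1/315
  (Y=0, W=0, X=1, Z=2, U=1) weight 4/945
  (Y=0, W=1, X=1, Z=0, U=0) weight 1/210
  (Y=0, W=1, X=1, Z=0, U=1) weight 2/315
  (Y=1, W=0, X=0, Z=0, U=0) weight 1/105
  … 27 more
Group by Y:
  weight(Y=0) = 25/324
  weight(Y=1) = 11/54
Total weight = 25/324 + 11/54 = 91/324
P(Y=0 | obs) = 25/324 / 91/324 = 25/91
P(Y=1 | obs) = 11/54 / 91/324 = 66/91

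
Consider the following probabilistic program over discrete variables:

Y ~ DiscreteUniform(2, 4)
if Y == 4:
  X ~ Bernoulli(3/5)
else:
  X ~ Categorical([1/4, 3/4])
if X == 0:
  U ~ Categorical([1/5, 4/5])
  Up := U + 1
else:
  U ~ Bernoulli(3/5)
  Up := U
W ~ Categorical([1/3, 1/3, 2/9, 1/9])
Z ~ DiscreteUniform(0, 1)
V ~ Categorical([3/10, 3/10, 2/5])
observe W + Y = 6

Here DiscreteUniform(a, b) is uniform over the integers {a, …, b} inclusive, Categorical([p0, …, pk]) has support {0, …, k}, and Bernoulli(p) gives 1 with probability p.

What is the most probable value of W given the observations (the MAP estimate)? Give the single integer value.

Enumerate traces; 48 have nonzero weight after conditioning:
  (Y=3, X=0, U=0, W=3, Z=0, V=0) weight 1/3600
  (Y=3, X=0, U=0, W=3, Z=0, V=1) weight 1/3600
  (Y=3, X=0, U=0, W=3, Z=0, V=2) weight 1/2700
  (Y=3, X=0, U=0, W=3, Z=1, V=0) weight 1/3600
  (Y=3, X=0, U=0, W=3, Z=1, V=1) weight 1/3600
  (Y=3, X=0, U=0, W=3, Z=1, V=2) weight 1/2700
  (Y=3, X=0, U=1, W=3, Z=0, V=0) weight 1/900
  (Y=3, X=0, U=1, W=3, Z=0, V=1) weight 1/900
  (Y=4, X=0, U=0, W=2, Z=0, V=0) weight 1/1125
  … 39 more
Group by W:
  weight(W=2) = 2/27
  weight(W=3) = 1/27
Total weight = 2/27 + 1/27 = 1/9
P(W=2 | obs) = 2/27 / 1/9 = 2/3
P(W=3 | obs) = 1/27 / 1/9 = 1/3
argmax = 2

argmax_v P(W = v | obs) = 2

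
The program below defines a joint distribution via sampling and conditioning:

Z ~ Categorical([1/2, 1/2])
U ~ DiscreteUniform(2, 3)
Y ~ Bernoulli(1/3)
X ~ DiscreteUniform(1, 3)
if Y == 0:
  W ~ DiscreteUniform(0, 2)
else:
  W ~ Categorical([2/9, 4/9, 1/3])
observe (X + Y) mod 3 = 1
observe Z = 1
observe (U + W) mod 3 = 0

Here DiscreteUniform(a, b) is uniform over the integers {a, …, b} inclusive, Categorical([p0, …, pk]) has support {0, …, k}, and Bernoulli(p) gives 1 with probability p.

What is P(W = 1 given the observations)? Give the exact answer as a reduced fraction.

P(W = 1 | obs) = 5/9

Enumerate traces; 4 have nonzero weight after conditioning:
  (Z=1, U=2, Y=0, X=1, W=1) weight 1/54
  (Z=1, U=2, Y=1, X=3, W=1) weight 1/81
  (Z=1, U=3, Y=0, X=1, W=0) weight 1/54
  (Z=1, U=3, Y=1, X=3, W=0) weight 1/162
Group by W:
  weight(W=0) = 2/81
  weight(W=1) = 5/162
Total weight = 2/81 + 5/162 = 1/18
P(W=0 | obs) = 2/81 / 1/18 = 4/9
P(W=1 | obs) = 5/162 / 1/18 = 5/9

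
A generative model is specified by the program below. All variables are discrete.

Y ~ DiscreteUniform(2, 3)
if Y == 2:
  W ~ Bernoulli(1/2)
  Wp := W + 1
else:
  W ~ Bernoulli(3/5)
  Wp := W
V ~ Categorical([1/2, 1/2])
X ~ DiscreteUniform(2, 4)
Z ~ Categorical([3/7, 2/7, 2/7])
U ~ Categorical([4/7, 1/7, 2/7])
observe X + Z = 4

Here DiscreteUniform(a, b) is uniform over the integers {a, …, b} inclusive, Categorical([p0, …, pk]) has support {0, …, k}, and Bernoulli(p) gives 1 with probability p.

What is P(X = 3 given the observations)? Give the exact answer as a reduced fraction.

Enumerate traces; 72 have nonzero weight after conditioning:
  (Y=2, W=0, V=0, X=2, Z=2, U=0) weight 1/147
  (Y=2, W=0, V=0, X=2, Z=2, U=1) weight 1/588
  (Y=2, W=0, V=0, X=2, Z=2, U=2) weight 1/294
  (Y=2, W=0, V=0, X=3, Z=1, U=0) weight 1/147
  (Y=2, W=0, V=0, X=3, Z=1, U=1) weight 1/588
  (Y=2, W=0, V=0, X=3, Z=1, U=2) weight 1/294
  (Y=2, W=0, V=0, X=4, Z=0, U=0) weight 1/98
  (Y=2, W=0, V=0, X=4, Z=0, U=1) weight 1/392
  … 64 more
Group by X:
  weight(X=2) = 2/21
  weight(X=3) = 2/21
  weight(X=4) = 1/7
Total weight = 2/21 + 2/21 + 1/7 = 1/3
P(X=2 | obs) = 2/21 / 1/3 = 2/7
P(X=3 | obs) = 2/21 / 1/3 = 2/7
P(X=4 | obs) = 1/7 / 1/3 = 3/7

P(X = 3 | obs) = 2/7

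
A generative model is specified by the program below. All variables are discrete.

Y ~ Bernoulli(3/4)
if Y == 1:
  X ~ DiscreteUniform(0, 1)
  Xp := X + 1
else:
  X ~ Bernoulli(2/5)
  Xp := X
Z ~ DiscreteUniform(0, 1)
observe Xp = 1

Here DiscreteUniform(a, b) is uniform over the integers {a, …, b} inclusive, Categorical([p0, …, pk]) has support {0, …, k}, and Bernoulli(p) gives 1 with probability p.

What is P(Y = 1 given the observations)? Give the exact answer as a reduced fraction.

Enumerate traces; 4 have nonzero weight after conditioning:
  (Y=0, X=1, Z=0) weight 1/20
  (Y=0, X=1, Z=1) weight 1/20
  (Y=1, X=0, Z=0) weight 3/16
  (Y=1, X=0, Z=1) weight 3/16
Group by Y:
  weight(Y=0) = 1/10
  weight(Y=1) = 3/8
Total weight = 1/10 + 3/8 = 19/40
P(Y=0 | obs) = 1/10 / 19/40 = 4/19
P(Y=1 | obs) = 3/8 / 19/40 = 15/19

P(Y = 1 | obs) = 15/19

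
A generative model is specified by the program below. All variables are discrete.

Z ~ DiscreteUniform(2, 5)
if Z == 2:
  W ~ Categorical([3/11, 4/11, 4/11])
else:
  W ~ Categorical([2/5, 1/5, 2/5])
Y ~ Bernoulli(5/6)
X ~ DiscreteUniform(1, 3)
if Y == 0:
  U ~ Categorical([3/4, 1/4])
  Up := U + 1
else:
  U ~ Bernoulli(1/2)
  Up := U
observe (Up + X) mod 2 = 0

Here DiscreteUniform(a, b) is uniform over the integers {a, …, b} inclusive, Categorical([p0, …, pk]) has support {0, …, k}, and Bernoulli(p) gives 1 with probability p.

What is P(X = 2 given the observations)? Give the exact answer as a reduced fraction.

P(X = 2 | obs) = 11/37

Enumerate traces; 72 have nonzero weight after conditioning:
  (Z=2, W=0, Y=0, X=1, U=0) weight 1/352
  (Z=2, W=0, Y=0, X=2, U=1) weight 1/1056
  (Z=2, W=0, Y=0, X=3, U=0) weight 1/352
  (Z=2, W=0, Y=1, X=1, U=1) weight 5/528
  (Z=2, W=0, Y=1, X=2, U=0) weight 5/528
  (Z=2, W=0, Y=1, X=3, U=1) weight 5/528
  (Z=2, W=1, Y=0, X=1, U=0) weight 1/264
  (Z=2, W=1, Y=0, X=2, U=1) weight 1/792
  … 64 more
Group by X:
  weight(X=1) = 13/72
  weight(X=2) = 11/72
  weight(X=3) = 13/72
Total weight = 13/72 + 11/72 + 13/72 = 37/72
P(X=1 | obs) = 13/72 / 37/72 = 13/37
P(X=2 | obs) = 11/72 / 37/72 = 11/37
P(X=3 | obs) = 13/72 / 37/72 = 13/37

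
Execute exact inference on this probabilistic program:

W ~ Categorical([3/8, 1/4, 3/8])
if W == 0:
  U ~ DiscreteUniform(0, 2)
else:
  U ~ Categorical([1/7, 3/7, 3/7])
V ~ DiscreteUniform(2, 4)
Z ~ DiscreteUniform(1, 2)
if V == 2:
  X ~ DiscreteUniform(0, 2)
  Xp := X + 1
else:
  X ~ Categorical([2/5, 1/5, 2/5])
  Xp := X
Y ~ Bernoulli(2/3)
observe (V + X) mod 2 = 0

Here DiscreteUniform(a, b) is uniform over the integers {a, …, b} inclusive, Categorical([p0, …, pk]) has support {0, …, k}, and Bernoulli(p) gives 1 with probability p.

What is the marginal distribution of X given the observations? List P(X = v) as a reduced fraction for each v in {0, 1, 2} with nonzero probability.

P(X=0) = 11/25, P(X=1) = 3/25, P(X=2) = 11/25

Enumerate traces; 180 have nonzero weight after conditioning:
  (W=0, U=0, V=2, Z=1, X=0, Y=0) weight 1/432
  (W=0, U=0, V=2, Z=1, X=0, Y=1) weight 1/216
  (W=0, U=0, V=2, Z=1, X=2, Y=0) weight 1/432
  (W=0, U=0, V=2, Z=1, X=2, Y=1) weight 1/216
  (W=0, U=0, V=2, Z=2, X=0, Y=0) weight 1/432
  (W=0, U=0, V=2, Z=2, X=0, Y=1) weight 1/216
  (W=0, U=0, V=2, Z=2, X=2, Y=0) weight 1/432
  (W=0, U=0, V=2, Z=2, X=2, Y=1) weight 1/216
  (W=0, U=0, V=3, Z=1, X=1, Y=0) weight 1/720
  … 171 more
Group by X:
  weight(X=0) = 11/45
  weight(X=1) = 1/15
  weight(X=2) = 11/45
Total weight = 11/45 + 1/15 + 11/45 = 5/9
P(X=0 | obs) = 11/45 / 5/9 = 11/25
P(X=1 | obs) = 1/15 / 5/9 = 3/25
P(X=2 | obs) = 11/45 / 5/9 = 11/25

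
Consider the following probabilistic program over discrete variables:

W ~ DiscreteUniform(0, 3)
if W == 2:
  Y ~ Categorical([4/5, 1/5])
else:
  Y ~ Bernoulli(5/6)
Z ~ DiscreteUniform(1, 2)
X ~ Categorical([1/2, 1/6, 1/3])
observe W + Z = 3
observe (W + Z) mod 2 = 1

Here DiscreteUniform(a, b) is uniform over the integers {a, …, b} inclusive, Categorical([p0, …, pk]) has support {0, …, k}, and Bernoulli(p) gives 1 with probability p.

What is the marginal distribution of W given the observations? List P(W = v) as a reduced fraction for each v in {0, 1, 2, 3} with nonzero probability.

Enumerate traces; 12 have nonzero weight after conditioning:
  (W=1, Y=0, Z=2, X=0) weight 1/96
  (W=1, Y=0, Z=2, X=1) weight 1/288
  (W=1, Y=0, Z=2, X=2) weight 1/144
  (W=1, Y=1, Z=2, X=0) weight 5/96
  (W=1, Y=1, Z=2, X=1) weight 5/288
  (W=1, Y=1, Z=2, X=2) weight 5/144
  (W=2, Y=0, Z=1, X=0) weight 1/20
  (W=2, Y=0, Z=1, X=1) weight 1/60
  … 4 more
Group by W:
  weight(W=1) = 1/8
  weight(W=2) = 1/8
Total weight = 1/8 + 1/8 = 1/4
P(W=1 | obs) = 1/8 / 1/4 = 1/2
P(W=2 | obs) = 1/8 / 1/4 = 1/2

P(W=1) = 1/2, P(W=2) = 1/2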